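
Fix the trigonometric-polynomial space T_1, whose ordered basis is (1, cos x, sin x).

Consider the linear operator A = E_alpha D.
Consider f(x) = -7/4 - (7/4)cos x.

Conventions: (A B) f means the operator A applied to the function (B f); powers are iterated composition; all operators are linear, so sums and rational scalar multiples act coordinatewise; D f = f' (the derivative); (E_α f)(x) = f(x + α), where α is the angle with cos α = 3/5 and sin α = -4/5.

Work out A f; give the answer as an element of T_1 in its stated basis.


D f = (7/4)sin x
E_alpha D f = -(7/5)cos x + (21/20)sin x

the image equals g(x) = -(7/5)cos x + (21/20)sin x


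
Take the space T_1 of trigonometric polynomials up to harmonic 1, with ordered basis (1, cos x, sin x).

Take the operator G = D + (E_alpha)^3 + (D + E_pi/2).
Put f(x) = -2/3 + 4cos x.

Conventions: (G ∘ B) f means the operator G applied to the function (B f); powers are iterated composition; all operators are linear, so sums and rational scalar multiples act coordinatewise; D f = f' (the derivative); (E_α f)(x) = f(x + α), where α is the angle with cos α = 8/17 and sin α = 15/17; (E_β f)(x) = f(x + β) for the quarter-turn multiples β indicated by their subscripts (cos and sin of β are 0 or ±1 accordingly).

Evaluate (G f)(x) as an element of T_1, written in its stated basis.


D f = -4sin x
E_alpha f = -2/3 + (32/17)cos x - (60/17)sin x
E_alpha E_alpha f = -2/3 - (644/289)cos x - (960/289)sin x
E_alpha E_alpha E_alpha f = -2/3 - (19552/4913)cos x + (1980/4913)sin x
D f = -4sin x
E_pi/2 f = -2/3 - 4sin x
(D + E_pi/2) f = -2/3 - 8sin x
(D + (E_alpha)^3 + (D + E_pi/2)) f = -4/3 - (19552/4913)cos x - (56976/4913)sin x

g(x) = -4/3 - (19552/4913)cos x - (56976/4913)sin x


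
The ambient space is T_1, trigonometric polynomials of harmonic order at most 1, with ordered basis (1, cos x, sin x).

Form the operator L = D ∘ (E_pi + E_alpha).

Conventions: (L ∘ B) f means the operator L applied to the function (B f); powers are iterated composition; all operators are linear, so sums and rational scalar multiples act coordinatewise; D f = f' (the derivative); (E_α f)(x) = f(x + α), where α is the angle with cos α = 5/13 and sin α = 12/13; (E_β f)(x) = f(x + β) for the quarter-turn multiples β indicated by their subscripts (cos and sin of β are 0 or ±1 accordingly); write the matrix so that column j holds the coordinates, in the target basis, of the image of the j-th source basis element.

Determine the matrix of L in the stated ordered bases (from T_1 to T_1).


the matrix is [[0, 0, 0]; [0, -12/13, -8/13]; [0, 8/13, -12/13]] (rows listed top to bottom)

image of 1: 0
image of cos x: -(12/13)cos x + (8/13)sin x
image of sin x: -(8/13)cos x - (12/13)sin x
each image's coordinates form column j of the matrix


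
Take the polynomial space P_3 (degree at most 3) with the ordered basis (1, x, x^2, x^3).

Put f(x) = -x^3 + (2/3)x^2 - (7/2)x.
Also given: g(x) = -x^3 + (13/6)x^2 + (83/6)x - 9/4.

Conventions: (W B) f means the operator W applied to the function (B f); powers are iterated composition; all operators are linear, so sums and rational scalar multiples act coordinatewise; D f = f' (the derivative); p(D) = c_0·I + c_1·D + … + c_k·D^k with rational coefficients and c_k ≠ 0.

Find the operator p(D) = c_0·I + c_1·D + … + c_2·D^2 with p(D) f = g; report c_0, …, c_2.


c_0 = 1, c_1 = -1/2, c_2 = -3

D^0 f = -x^3 + (2/3)x^2 - (7/2)x
D^1 f = -3x^2 + (4/3)x - 7/2
D^2 f = -6x + 4/3
matching coefficients of g against c_0 f + c_1 Df + … from the top degree down determines the c_i
solution: c_0 = 1, c_1 = -1/2, c_2 = -3


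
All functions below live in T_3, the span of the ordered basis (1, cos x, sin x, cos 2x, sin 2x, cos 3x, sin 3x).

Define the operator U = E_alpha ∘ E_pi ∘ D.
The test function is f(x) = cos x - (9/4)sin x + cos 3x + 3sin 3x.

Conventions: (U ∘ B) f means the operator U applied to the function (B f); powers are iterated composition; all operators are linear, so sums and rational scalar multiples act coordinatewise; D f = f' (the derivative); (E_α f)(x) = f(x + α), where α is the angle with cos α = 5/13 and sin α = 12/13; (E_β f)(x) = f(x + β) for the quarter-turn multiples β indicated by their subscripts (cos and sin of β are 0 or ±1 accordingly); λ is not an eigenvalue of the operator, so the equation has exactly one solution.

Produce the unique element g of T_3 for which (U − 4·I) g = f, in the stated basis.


the result is g(x) = -(41/100)cos x + (17/25)sin x - (29587/74797)cos 3x - (27711/74797)sin 3x

write g with unknown coordinates in the stated basis and equate coefficients in (U − 4·I) g = f
solving from the highest basis element down gives g = -(41/100)cos x + (17/25)sin x - (29587/74797)cos 3x - (27711/74797)sin 3x
check: U g = -(16/25)cos x + (47/100)sin x - (43551/74797)cos 3x + (113547/74797)sin 3x
so U g − 4·g = cos x - (9/4)sin x + cos 3x + 3sin 3x = f ✓


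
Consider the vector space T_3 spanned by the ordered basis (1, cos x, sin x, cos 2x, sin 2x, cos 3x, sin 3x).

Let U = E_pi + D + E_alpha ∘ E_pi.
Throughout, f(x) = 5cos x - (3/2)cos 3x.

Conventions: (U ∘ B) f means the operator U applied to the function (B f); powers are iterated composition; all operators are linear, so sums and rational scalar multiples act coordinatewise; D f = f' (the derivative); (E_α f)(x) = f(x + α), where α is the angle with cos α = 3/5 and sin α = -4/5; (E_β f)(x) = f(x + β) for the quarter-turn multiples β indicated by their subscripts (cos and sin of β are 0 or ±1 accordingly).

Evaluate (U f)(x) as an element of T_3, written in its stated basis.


E_pi f = -5cos x + (3/2)cos 3x
D f = -5sin x + (9/2)sin 3x
E_pi f = -5cos x + (3/2)cos 3x
E_alpha E_pi f = -3cos x - 4sin x - (351/250)cos 3x + (66/125)sin 3x
(E_pi + D + E_alpha ∘ E_pi) f = -8cos x - 9sin x + (12/125)cos 3x + (1257/250)sin 3x

the image equals g(x) = -8cos x - 9sin x + (12/125)cos 3x + (1257/250)sin 3x


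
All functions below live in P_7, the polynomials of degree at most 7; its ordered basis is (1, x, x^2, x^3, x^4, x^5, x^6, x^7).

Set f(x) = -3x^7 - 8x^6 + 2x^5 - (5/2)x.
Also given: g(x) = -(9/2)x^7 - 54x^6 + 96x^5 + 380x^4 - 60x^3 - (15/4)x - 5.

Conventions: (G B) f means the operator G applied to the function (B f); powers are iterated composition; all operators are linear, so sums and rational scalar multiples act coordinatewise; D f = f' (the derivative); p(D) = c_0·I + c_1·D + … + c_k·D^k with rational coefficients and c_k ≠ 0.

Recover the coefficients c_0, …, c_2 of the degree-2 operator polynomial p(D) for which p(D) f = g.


D^0 f = -3x^7 - 8x^6 + 2x^5 - (5/2)x
D^1 f = -21x^6 - 48x^5 + 10x^4 - 5/2
D^2 f = -126x^5 - 240x^4 + 40x^3
matching coefficients of g against c_0 f + c_1 Df + … from the top degree down determines the c_i
solution: c_0 = 3/2, c_1 = 2, c_2 = -3/2

c_0 = 3/2, c_1 = 2, c_2 = -3/2


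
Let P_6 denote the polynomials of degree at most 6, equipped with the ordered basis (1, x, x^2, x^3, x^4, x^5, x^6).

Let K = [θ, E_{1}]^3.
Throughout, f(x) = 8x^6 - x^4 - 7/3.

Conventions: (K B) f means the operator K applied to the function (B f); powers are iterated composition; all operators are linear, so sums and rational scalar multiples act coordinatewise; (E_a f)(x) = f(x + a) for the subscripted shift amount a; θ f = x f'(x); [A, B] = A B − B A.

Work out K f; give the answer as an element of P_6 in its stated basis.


E_{1} f = 8x^6 + 48x^5 + 119x^4 + 156x^3 + 114x^2 + 44x + 14/3
θ E_{1} f = 48x^6 + 240x^5 + 476x^4 + 468x^3 + 228x^2 + 44x
θ f = 48x^6 - 4x^4
E_{1} θ f = 48x^6 + 288x^5 + 716x^4 + 944x^3 + 696x^2 + 272x + 44
[θ, E_{1}] f = -48x^5 - 240x^4 - 476x^3 - 468x^2 - 228x - 44
E_{1} [θ, E_{1}] f = -48x^5 - 480x^4 - 1916x^3 - 3816x^2 - 3792x - 1504
θ E_{1} [θ, E_{1}] f = -240x^5 - 1920x^4 - 5748x^3 - 7632x^2 - 3792x
θ [θ, E_{1}] f = -240x^5 - 960x^4 - 1428x^3 - 936x^2 - 228x
E_{1} θ [θ, E_{1}] f = -240x^5 - 2160x^4 - 7668x^3 - 13380x^2 - 11424x - 3792
[θ, E_{1}] [θ, E_{1}] f = 240x^4 + 1920x^3 + 5748x^2 + 7632x + 3792
E_{1} [θ, E_{1}] [θ, E_{1}] f = 240x^4 + 2880x^3 + 12948x^2 + 25848x + 19332
θ E_{1} [θ, E_{1}] [θ, E_{1}] f = 960x^4 + 8640x^3 + 25896x^2 + 25848x
θ [θ, E_{1}] [θ, E_{1}] f = 960x^4 + 5760x^3 + 11496x^2 + 7632x
E_{1} θ [θ, E_{1}] [θ, E_{1}] f = 960x^4 + 9600x^3 + 34536x^2 + 51744x + 25848
[θ, E_{1}] [θ, E_{1}] [θ, E_{1}] f = -960x^3 - 8640x^2 - 25896x - 25848

g(x) = -960x^3 - 8640x^2 - 25896x - 25848


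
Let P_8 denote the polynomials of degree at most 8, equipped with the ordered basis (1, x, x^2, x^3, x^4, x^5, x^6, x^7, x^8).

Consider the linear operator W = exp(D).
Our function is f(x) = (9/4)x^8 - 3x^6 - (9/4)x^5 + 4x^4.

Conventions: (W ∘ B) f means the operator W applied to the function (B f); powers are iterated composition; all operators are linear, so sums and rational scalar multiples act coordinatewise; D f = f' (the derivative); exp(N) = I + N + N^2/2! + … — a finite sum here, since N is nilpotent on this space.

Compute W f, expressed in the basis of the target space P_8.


order-1 term: 18x^7 - 18x^5 - (45/4)x^4 + 16x^3
order-2 term: 63x^6 - 45x^4 - (45/2)x^3 + 24x^2
order-3 term: 126x^5 - 60x^3 - (45/2)x^2 + 16x
order-4 term: (315/2)x^4 - 45x^2 - (45/4)x + 4
order-5 term: 126x^3 - 18x - 9/4
order-6 term: 63x^2 - 3
order-7 term: 18x
order-8 term: 9/4
the series for exp(D) f terminates at order 8
exp(D) f = (9/4)x^8 + 18x^7 + 60x^6 + (423/4)x^5 + (421/4)x^4 + (119/2)x^3 + (39/2)x^2 + (19/4)x + 1

the image equals g(x) = (9/4)x^8 + 18x^7 + 60x^6 + (423/4)x^5 + (421/4)x^4 + (119/2)x^3 + (39/2)x^2 + (19/4)x + 1


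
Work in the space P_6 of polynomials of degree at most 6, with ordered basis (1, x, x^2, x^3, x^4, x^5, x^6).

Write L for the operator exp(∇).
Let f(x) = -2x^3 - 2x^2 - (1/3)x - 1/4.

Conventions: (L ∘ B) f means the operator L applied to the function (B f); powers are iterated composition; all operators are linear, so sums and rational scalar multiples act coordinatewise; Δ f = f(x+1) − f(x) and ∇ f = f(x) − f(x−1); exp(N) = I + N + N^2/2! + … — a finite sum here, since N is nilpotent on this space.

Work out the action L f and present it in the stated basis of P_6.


the result is g(x) = -2x^3 - 8x^2 - (13/3)x + 17/12

order-1 term: -6x^2 + 2x - 1/3
order-2 term: -6x + 4
order-3 term: -2
the series for exp(∇) f terminates at order 3
exp(∇) f = -2x^3 - 8x^2 - (13/3)x + 17/12


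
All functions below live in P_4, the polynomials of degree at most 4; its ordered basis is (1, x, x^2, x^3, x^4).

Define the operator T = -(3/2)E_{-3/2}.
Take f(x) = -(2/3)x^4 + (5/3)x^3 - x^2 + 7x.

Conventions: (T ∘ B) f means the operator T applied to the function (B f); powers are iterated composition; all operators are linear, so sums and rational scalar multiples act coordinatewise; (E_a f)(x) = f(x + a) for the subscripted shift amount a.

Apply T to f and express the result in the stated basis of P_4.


E_{-3/2} f = -(2/3)x^4 + (17/3)x^3 - (35/2)x^2 + (121/4)x - 87/4
(-(3/2)E_{-3/2}) f = x^4 - (17/2)x^3 + (105/4)x^2 - (363/8)x + 261/8

the image equals g(x) = x^4 - (17/2)x^3 + (105/4)x^2 - (363/8)x + 261/8


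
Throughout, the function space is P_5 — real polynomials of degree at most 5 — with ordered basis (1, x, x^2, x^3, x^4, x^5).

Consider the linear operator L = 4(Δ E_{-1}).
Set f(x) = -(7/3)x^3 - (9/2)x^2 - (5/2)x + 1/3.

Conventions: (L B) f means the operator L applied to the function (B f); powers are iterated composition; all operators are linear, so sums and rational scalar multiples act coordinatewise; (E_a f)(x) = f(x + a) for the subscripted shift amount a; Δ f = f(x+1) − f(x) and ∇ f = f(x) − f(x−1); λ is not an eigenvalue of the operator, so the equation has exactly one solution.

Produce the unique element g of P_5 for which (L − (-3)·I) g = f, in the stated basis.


write g with unknown coordinates in the stated basis and equate coefficients in (L − (-3)·I) g = f
solving from the highest basis element down gives g = -(7/9)x^3 + (29/18)x^2 - (445/54)x + 1157/81
check: L g = -(28/3)x^2 + (200/9)x - 1148/27
so L g − (-3)·g = -(7/3)x^3 - (9/2)x^2 - (5/2)x + 1/3 = f ✓

the result is g(x) = -(7/9)x^3 + (29/18)x^2 - (445/54)x + 1157/81


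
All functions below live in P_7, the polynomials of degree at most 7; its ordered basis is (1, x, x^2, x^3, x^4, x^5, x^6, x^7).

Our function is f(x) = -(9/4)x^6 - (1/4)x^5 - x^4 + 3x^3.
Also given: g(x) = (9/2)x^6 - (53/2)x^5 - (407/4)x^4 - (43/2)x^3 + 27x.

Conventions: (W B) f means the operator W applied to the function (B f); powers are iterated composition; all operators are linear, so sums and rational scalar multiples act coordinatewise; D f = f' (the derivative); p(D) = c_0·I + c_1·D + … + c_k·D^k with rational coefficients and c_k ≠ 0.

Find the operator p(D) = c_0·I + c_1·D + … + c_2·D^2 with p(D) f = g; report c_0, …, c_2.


D^0 f = -(9/4)x^6 - (1/4)x^5 - x^4 + 3x^3
D^1 f = -(27/2)x^5 - (5/4)x^4 - 4x^3 + 9x^2
D^2 f = -(135/2)x^4 - 5x^3 - 12x^2 + 18x
matching coefficients of g against c_0 f + c_1 Df + … from the top degree down determines the c_i
solution: c_0 = -2, c_1 = 2, c_2 = 3/2

p(D) = -2·I + 2·D + (3/2)·D^2, i.e. c_0 = -2, c_1 = 2, c_2 = 3/2


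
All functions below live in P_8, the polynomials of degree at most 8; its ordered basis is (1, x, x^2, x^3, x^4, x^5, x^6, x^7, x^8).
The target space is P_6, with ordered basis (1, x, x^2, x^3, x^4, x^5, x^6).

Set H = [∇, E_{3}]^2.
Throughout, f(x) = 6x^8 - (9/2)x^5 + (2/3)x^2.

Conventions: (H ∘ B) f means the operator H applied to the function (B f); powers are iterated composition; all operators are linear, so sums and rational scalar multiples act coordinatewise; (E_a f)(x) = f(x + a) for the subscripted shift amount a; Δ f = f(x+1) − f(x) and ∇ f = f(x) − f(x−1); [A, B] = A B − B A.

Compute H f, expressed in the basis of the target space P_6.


the image equals g(x) = 0

E_{3} f = 6x^8 + 144x^7 + 1512x^6 + (18135/2)x^5 + (67905/2)x^4 + 81243x^3 + (363773/3)x^2 + (206315/2)x + 76557/2
∇ E_{3} f = 48x^7 + 840x^6 + 6384x^5 + (54555/2)x^4 + 70671x^3 + 110865x^2 + (584225/6)x + 221303/6
∇ f = 48x^7 - 168x^6 + 336x^5 - (885/2)x^4 + 381x^3 - 213x^2 + (431/6)x - 67/6
E_{3} ∇ f = 48x^7 + 840x^6 + 6384x^5 + (54555/2)x^4 + 70671x^3 + 110865x^2 + (584225/6)x + 221303/6
[∇, E_{3}] f = 0
E_{3} [∇, E_{3}] f = 0
∇ E_{3} [∇, E_{3}] f = 0
∇ [∇, E_{3}] f = 0
E_{3} ∇ [∇, E_{3}] f = 0
[∇, E_{3}] [∇, E_{3}] f = 0


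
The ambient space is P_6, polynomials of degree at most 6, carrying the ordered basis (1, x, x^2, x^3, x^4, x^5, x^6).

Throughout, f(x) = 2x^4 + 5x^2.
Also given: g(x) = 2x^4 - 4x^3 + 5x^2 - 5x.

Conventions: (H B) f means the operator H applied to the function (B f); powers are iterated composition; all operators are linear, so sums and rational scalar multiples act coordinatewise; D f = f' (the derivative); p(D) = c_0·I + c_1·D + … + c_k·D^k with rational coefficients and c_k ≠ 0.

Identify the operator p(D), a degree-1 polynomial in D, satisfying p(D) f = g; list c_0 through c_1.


p(D) = I − (1/2)·D, i.e. c_0 = 1, c_1 = -1/2

D^0 f = 2x^4 + 5x^2
D^1 f = 8x^3 + 10x
matching coefficients of g against c_0 f + c_1 Df + … from the top degree down determines the c_i
solution: c_0 = 1, c_1 = -1/2


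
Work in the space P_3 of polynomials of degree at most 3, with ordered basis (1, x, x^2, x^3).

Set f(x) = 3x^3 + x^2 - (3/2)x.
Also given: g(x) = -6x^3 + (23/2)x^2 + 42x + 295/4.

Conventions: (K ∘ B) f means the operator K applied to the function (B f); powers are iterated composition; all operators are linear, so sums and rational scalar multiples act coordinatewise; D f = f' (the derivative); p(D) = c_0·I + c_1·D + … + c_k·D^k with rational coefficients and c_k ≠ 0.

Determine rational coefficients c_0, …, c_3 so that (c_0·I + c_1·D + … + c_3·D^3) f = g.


D^0 f = 3x^3 + x^2 - (3/2)x
D^1 f = 9x^2 + 2x - 3/2
D^2 f = 18x + 2
D^3 f = 18
matching coefficients of g against c_0 f + c_1 Df + … from the top degree down determines the c_i
solution: c_0 = -2, c_1 = 3/2, c_2 = 2, c_3 = 4

c_0 = -2, c_1 = 3/2, c_2 = 2, c_3 = 4


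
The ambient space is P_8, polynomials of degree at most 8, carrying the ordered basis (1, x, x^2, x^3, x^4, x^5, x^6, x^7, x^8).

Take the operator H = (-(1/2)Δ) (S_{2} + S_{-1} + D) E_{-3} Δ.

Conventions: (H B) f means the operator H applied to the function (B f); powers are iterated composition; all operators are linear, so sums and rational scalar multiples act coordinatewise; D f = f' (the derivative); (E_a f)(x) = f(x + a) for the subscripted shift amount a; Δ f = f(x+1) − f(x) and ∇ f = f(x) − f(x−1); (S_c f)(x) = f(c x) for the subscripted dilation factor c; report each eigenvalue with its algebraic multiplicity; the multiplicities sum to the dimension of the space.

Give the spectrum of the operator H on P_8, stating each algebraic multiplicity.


λ = 0 (multiplicity 9)

image of 1: 0
image of x: 0
image of x^2: -1
image of x^3: -15x - 3
image of x^4: -42x^2 + 96x + 47
image of x^5: -170x^3 + 240x^2 - 475x - 305
image of x^6: -465x^4 + 1560x^3 - 735x^2 + 2220x + 1559
image of x^7: -1365x^5 + 4620x^4 - 10045x^3 + 210x^2 - 10325x - 7147
image of x^8: -3556x^6 + 16464x^5 - 30310x^4 + 56000x^3 + 15764x^2 + 48160x + 30911
the matrix is upper triangular; its diagonal is (0, 0, 0, 0, 0, 0, 0, 0, 0)
for a triangular matrix the eigenvalues are the diagonal entries, with algebraic multiplicity their repetition count


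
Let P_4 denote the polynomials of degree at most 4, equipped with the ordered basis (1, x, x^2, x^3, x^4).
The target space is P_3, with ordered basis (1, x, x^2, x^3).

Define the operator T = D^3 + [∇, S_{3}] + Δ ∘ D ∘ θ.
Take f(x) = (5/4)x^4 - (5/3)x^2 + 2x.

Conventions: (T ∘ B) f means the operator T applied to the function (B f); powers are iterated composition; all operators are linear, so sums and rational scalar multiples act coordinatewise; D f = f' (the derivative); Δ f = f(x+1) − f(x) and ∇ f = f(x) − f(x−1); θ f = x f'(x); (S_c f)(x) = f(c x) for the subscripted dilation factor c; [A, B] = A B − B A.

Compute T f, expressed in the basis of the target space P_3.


the result is g(x) = 270x^3 - 480x^2 + 460x - 208/3

D f = 5x^3 - (10/3)x + 2
D D f = 15x^2 - 10/3
D D D f = 30x
S_{3} f = (405/4)x^4 - 15x^2 + 6x
∇ S_{3} f = 405x^3 - (1215/2)x^2 + 375x - 321/4
∇ f = 5x^3 - (15/2)x^2 + (5/3)x + 29/12
S_{3} ∇ f = 135x^3 - (135/2)x^2 + 5x + 29/12
[∇, S_{3}] f = 270x^3 - 540x^2 + 370x - 248/3
θ f = 5x^4 - (10/3)x^2 + 2x
D θ f = 20x^3 - (20/3)x + 2
Δ D θ f = 60x^2 + 60x + 40/3
(D^3 + [∇, S_{3}] + Δ ∘ D ∘ θ) f = 270x^3 - 480x^2 + 460x - 208/3


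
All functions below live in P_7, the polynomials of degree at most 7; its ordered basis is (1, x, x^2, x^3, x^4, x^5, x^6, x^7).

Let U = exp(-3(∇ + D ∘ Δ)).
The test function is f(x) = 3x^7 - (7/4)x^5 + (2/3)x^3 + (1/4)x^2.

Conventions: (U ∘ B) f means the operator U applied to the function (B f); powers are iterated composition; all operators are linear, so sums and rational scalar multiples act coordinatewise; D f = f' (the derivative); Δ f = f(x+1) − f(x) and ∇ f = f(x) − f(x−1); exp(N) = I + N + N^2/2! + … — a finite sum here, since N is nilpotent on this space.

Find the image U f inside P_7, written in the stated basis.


g(x) = 3x^7 - 63x^6 + (1505/4)x^5 - (4935/4)x^4 + (25202/3)x^3 - (110315/4)x^2 + (103299/4)x - 112679/4

order-1 term: -63x^6 - 189x^5 - (4935/4)x^4 - (1785/2)x^3 - 930x^2 - (975/4)x - 197/4
order-2 term: 567x^5 + 2835x^4 + (35595/2)x^3 + (61425/2)x^2 + (176283/4)x + 14841
order-3 term: -2835x^4 - 17010x^3 - (186165/2)x^2 - (337365/2)x - 631521/4
order-4 term: 8505x^3 + 51030x^2 + (847665/4)x + 507465/2
order-5 term: -15309x^2 - 76545x - 712719/4
order-6 term: 15309x + 45927
order-7 term: -6561
the series for exp(-3(∇ + D ∘ Δ)) f terminates at order 7
exp(-3(∇ + D ∘ Δ)) f = 3x^7 - 63x^6 + (1505/4)x^5 - (4935/4)x^4 + (25202/3)x^3 - (110315/4)x^2 + (103299/4)x - 112679/4


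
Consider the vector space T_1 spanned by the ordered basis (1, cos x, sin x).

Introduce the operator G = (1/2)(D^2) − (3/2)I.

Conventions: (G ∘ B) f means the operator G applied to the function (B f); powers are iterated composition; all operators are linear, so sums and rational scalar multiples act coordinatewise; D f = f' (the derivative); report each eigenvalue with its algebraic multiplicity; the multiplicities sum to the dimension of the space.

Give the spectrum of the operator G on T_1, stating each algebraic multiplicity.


λ = -2 (multiplicity 2), λ = -3/2 (multiplicity 1)

image of 1: -3/2
image of cos x: -2cos x
image of sin x: -2sin x
the matrix is diagonal; its diagonal is (-3/2, -2, -2)
for a triangular matrix the eigenvalues are the diagonal entries, with algebraic multiplicity their repetition count


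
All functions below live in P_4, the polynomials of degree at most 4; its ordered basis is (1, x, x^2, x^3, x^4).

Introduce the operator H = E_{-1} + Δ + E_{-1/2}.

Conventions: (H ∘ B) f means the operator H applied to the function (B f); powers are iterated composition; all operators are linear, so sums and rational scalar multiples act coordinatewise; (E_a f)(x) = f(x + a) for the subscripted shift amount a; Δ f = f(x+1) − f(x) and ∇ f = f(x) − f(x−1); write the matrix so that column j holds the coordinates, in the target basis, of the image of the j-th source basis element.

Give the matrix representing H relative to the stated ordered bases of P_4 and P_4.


image of 1: 2
image of x: 2x - 1/2
image of x^2: 2x^2 - x + 9/4
image of x^3: 2x^3 - (3/2)x^2 + (27/4)x - 1/8
image of x^4: 2x^4 - 2x^3 + (27/2)x^2 - (1/2)x + 33/16
each image's coordinates form column j of the matrix

the matrix is [[2, -1/2, 9/4, -1/8, 33/16]; [0, 2, -1, 27/4, -1/2]; [0, 0, 2, -3/2, 27/2]; [0, 0, 0, 2, -2]; [0, 0, 0, 0, 2]] (rows listed top to bottom)


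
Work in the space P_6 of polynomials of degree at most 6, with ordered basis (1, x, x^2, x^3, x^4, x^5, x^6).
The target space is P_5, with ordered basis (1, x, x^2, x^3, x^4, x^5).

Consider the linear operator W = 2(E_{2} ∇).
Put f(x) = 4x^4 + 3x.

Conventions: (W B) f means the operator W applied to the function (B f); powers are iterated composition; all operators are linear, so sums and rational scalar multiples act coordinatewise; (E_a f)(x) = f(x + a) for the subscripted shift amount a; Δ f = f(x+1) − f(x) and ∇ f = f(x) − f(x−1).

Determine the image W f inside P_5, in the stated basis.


∇ f = 16x^3 - 24x^2 + 16x - 1
E_{2} ∇ f = 16x^3 + 72x^2 + 112x + 63
(2(E_{2} ∇)) f = 32x^3 + 144x^2 + 224x + 126

g(x) = 32x^3 + 144x^2 + 224x + 126


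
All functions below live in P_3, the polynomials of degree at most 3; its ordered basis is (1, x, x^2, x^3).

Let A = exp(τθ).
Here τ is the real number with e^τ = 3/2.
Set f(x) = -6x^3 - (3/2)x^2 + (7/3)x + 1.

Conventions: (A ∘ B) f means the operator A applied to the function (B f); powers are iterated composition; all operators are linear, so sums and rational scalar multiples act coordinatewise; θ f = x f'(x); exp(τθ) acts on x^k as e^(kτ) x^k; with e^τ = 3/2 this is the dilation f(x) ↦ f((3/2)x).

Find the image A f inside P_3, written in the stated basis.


the image equals g(x) = -(81/4)x^3 - (27/8)x^2 + (7/2)x + 1

exp(τθ) x^k = e^(kτ) x^k; with e^τ = 3/2 this sends x^k to (3/2)^k x^k
x ↦ 3/2 x
x^2 ↦ 9/4 x^2
x^3 ↦ 27/8 x^3
applying this coordinatewise to f: exp(τθ) f = -(81/4)x^3 - (27/8)x^2 + (7/2)x + 1


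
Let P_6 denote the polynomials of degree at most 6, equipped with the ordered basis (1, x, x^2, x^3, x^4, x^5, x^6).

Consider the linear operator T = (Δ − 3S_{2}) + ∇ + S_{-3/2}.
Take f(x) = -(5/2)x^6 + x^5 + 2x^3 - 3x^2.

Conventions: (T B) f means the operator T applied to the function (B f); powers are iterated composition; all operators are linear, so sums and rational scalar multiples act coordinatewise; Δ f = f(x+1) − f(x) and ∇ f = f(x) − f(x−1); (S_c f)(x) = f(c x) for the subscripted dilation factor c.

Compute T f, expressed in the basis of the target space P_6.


the image equals g(x) = (57795/128)x^6 - (4275/32)x^5 + 10x^4 - (619/4)x^3 + (245/4)x^2 - 42x + 6

Δ f = -15x^5 - (65/2)x^4 - 40x^3 - (43/2)x^2 - 10x - 5/2
S_{2} f = -160x^6 + 32x^5 + 16x^3 - 12x^2
(-3S_{2}) f = 480x^6 - 96x^5 - 48x^3 + 36x^2
(Δ − 3S_{2}) f = 480x^6 - 111x^5 - (65/2)x^4 - 88x^3 + (29/2)x^2 - 10x - 5/2
∇ f = -15x^5 + (85/2)x^4 - 60x^3 + (107/2)x^2 - 32x + 17/2
S_{-3/2} f = -(3645/128)x^6 - (243/32)x^5 - (27/4)x^3 - (27/4)x^2
((Δ − 3S_{2}) + ∇ + S_{-3/2}) f = (57795/128)x^6 - (4275/32)x^5 + 10x^4 - (619/4)x^3 + (245/4)x^2 - 42x + 6


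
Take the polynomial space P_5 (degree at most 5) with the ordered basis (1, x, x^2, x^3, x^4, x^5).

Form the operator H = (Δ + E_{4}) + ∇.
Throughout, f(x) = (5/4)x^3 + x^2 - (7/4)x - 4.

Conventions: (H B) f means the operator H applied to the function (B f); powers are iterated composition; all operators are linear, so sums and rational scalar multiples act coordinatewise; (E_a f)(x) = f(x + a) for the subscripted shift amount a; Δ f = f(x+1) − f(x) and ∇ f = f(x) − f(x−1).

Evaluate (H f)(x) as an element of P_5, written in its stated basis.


Δ f = (15/4)x^2 + (23/4)x + 1/2
E_{4} f = (5/4)x^3 + 16x^2 + (265/4)x + 85
(Δ + E_{4}) f = (5/4)x^3 + (79/4)x^2 + 72x + 171/2
∇ f = (15/4)x^2 - (7/4)x - 3/2
((Δ + E_{4}) + ∇) f = (5/4)x^3 + (47/2)x^2 + (281/4)x + 84

the image equals g(x) = (5/4)x^3 + (47/2)x^2 + (281/4)x + 84


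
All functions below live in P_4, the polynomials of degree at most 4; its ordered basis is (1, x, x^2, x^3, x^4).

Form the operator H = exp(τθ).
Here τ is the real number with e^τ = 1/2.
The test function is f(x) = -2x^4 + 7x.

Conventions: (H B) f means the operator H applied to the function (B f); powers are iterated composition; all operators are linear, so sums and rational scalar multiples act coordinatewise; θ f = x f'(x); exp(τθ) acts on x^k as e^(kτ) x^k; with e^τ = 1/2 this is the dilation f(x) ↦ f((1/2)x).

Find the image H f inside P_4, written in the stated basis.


the result is g(x) = -(1/8)x^4 + (7/2)x

exp(τθ) x^k = e^(kτ) x^k; with e^τ = 1/2 this sends x^k to (1/2)^k x^k
x ↦ 1/2 x
x^4 ↦ 1/16 x^4
applying this coordinatewise to f: exp(τθ) f = -(1/8)x^4 + (7/2)x


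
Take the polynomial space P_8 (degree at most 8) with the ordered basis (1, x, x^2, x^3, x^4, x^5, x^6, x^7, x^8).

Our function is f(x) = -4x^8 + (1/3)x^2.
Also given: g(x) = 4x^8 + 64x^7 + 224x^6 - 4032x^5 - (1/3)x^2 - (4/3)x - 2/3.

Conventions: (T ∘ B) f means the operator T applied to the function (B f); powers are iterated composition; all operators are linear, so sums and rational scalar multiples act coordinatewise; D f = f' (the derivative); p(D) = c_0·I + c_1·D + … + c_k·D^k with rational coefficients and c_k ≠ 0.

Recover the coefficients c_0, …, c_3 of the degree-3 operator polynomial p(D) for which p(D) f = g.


p(D) = -I − 2·D − D^2 + 3·D^3, i.e. c_0 = -1, c_1 = -2, c_2 = -1, c_3 = 3

D^0 f = -4x^8 + (1/3)x^2
D^1 f = -32x^7 + (2/3)x
D^2 f = -224x^6 + 2/3
D^3 f = -1344x^5
matching coefficients of g against c_0 f + c_1 Df + … from the top degree down determines the c_i
solution: c_0 = -1, c_1 = -2, c_2 = -1, c_3 = 3


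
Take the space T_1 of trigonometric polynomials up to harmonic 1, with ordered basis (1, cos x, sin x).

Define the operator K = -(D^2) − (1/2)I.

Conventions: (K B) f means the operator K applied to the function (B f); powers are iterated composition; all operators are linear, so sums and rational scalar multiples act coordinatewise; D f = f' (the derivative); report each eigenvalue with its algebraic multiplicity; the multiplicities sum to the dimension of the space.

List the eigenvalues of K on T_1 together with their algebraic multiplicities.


image of 1: -1/2
image of cos x: (1/2)cos x
image of sin x: (1/2)sin x
the matrix is diagonal; its diagonal is (-1/2, 1/2, 1/2)
for a triangular matrix the eigenvalues are the diagonal entries, with algebraic multiplicity their repetition count

λ = -1/2 (multiplicity 1), λ = 1/2 (multiplicity 2)


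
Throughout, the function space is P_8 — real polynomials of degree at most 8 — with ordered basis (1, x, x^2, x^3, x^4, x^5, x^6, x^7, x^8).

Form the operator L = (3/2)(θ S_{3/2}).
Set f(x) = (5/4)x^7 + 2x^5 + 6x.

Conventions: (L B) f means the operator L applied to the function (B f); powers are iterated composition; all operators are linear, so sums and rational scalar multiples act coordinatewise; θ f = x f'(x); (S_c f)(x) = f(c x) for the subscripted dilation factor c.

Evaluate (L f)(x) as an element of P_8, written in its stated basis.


S_{3/2} f = (10935/512)x^7 + (243/16)x^5 + 9x
θ S_{3/2} f = (76545/512)x^7 + (1215/16)x^5 + 9x
((3/2)(θ S_{3/2})) f = (229635/1024)x^7 + (3645/32)x^5 + (27/2)x

g(x) = (229635/1024)x^7 + (3645/32)x^5 + (27/2)x


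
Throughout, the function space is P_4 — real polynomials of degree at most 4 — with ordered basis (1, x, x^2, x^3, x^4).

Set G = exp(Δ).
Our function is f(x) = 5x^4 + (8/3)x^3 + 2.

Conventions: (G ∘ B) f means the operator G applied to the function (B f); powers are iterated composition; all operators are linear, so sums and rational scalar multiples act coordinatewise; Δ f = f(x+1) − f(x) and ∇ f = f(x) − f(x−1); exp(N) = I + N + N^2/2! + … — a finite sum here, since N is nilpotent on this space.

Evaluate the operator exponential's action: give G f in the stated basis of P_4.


the image equals g(x) = 5x^4 + (68/3)x^3 + 68x^2 + 116x + 271/3

order-1 term: 20x^3 + 38x^2 + 28x + 23/3
order-2 term: 30x^2 + 68x + 43
order-3 term: 20x + 98/3
order-4 term: 5
the series for exp(Δ) f terminates at order 4
exp(Δ) f = 5x^4 + (68/3)x^3 + 68x^2 + 116x + 271/3


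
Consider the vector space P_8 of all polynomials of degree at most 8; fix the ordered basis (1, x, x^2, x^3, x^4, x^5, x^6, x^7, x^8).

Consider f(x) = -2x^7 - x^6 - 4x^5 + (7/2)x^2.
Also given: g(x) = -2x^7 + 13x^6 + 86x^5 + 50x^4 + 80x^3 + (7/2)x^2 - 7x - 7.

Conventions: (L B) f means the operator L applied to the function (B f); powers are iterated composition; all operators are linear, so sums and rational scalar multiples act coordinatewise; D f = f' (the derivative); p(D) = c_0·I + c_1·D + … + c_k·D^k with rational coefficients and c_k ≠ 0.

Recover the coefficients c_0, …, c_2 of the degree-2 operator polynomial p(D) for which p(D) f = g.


D^0 f = -2x^7 - x^6 - 4x^5 + (7/2)x^2
D^1 f = -14x^6 - 6x^5 - 20x^4 + 7x
D^2 f = -84x^5 - 30x^4 - 80x^3 + 7
matching coefficients of g against c_0 f + c_1 Df + … from the top degree down determines the c_i
solution: c_0 = 1, c_1 = -1, c_2 = -1

c_0 = 1, c_1 = -1, c_2 = -1


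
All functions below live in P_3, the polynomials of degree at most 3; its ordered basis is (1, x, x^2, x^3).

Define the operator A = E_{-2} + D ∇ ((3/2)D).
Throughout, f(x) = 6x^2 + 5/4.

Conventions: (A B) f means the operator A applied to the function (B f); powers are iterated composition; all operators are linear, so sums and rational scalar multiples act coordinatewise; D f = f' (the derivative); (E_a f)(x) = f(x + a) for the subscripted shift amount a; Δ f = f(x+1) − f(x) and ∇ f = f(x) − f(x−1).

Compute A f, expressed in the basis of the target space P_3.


E_{-2} f = 6x^2 - 24x + 101/4
D f = 12x
((3/2)D) f = 18x
∇ ((3/2)D) f = 18
D ∇ ((3/2)D) f = 0
(E_{-2} + D ∇ ((3/2)D)) f = 6x^2 - 24x + 101/4

the image equals g(x) = 6x^2 - 24x + 101/4


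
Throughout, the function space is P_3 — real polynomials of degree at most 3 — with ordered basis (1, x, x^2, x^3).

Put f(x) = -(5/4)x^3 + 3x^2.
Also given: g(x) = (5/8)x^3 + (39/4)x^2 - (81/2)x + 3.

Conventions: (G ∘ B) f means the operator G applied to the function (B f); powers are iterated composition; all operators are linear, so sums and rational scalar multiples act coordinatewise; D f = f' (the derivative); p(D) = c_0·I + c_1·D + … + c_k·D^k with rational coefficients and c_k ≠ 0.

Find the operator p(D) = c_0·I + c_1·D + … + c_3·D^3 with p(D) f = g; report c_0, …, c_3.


c_0 = -1/2, c_1 = -3, c_2 = 3, c_3 = 2

D^0 f = -(5/4)x^3 + 3x^2
D^1 f = -(15/4)x^2 + 6x
D^2 f = -(15/2)x + 6
D^3 f = -15/2
matching coefficients of g against c_0 f + c_1 Df + … from the top degree down determines the c_i
solution: c_0 = -1/2, c_1 = -3, c_2 = 3, c_3 = 2


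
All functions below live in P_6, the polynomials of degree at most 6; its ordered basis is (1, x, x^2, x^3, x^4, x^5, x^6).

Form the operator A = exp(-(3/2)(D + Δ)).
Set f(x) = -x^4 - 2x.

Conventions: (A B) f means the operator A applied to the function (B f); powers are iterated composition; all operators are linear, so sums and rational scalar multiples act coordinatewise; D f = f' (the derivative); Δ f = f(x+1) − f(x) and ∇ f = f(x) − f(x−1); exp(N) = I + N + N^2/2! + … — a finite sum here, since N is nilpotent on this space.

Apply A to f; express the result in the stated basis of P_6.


the result is g(x) = -x^4 + 12x^3 - 45x^2 + 58x - 69/4

order-1 term: 12x^3 + 9x^2 + 6x + 15/2
order-2 term: -54x^2 - 54x - 99/4
order-3 term: 108x + 81
order-4 term: -81
the series for exp(-(3/2)(D + Δ)) f terminates at order 4
exp(-(3/2)(D + Δ)) f = -x^4 + 12x^3 - 45x^2 + 58x - 69/4


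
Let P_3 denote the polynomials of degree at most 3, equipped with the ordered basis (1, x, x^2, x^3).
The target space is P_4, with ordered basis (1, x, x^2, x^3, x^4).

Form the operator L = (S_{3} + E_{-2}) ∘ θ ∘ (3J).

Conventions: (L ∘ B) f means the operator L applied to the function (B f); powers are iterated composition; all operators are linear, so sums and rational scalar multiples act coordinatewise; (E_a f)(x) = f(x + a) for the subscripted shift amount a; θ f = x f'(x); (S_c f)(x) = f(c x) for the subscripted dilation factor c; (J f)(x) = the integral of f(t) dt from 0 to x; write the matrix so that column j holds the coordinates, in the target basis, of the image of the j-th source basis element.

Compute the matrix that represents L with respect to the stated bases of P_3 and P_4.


the matrix is [[-6, 12, -24, 48]; [12, -12, 36, -96]; [0, 30, -18, 72]; [0, 0, 84, -24]; [0, 0, 0, 246]] (rows listed top to bottom)

image of 1: 12x - 6
image of x: 30x^2 - 12x + 12
image of x^2: 84x^3 - 18x^2 + 36x - 24
image of x^3: 246x^4 - 24x^3 + 72x^2 - 96x + 48
each image's coordinates form column j of the matrix


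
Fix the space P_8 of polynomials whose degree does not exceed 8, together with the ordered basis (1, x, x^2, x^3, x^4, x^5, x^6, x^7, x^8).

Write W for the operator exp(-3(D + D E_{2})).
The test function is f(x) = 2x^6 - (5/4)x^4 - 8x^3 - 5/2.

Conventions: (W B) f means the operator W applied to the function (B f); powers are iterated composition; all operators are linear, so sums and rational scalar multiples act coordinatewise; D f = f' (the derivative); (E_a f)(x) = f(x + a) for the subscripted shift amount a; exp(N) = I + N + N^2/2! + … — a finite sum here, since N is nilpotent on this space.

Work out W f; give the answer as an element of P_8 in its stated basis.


g(x) = 2x^6 - 72x^5 + (2875/4)x^4 - 1418x^3 - 2916x^2 - 10188x + 29611/2

order-1 term: -72x^5 - 360x^4 - 1410x^3 - 2646x^2 - 2412x - 744
order-2 term: 1080x^4 + 8640x^3 + 38610x^2 + 84456x + 74412
order-3 term: -8640x^3 - 77760x^2 - 309960x - 461592
order-4 term: 38880x^2 + 311040x + 775980
order-5 term: -93312x - 466560
order-6 term: 93312
the series for exp(-3(D + D E_{2})) f terminates at order 6
exp(-3(D + D E_{2})) f = 2x^6 - 72x^5 + (2875/4)x^4 - 1418x^3 - 2916x^2 - 10188x + 29611/2


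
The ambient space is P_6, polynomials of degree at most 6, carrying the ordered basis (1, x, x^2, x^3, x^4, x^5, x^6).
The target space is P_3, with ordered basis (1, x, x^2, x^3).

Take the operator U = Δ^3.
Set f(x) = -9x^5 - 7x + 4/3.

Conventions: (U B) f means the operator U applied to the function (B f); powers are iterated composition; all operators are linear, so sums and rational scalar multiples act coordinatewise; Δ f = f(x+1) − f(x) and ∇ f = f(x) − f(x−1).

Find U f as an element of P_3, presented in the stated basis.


the result is g(x) = -540x^2 - 1620x - 1350

Δ f = -45x^4 - 90x^3 - 90x^2 - 45x - 16
Δ Δ f = -180x^3 - 540x^2 - 630x - 270
Δ Δ Δ f = -540x^2 - 1620x - 1350


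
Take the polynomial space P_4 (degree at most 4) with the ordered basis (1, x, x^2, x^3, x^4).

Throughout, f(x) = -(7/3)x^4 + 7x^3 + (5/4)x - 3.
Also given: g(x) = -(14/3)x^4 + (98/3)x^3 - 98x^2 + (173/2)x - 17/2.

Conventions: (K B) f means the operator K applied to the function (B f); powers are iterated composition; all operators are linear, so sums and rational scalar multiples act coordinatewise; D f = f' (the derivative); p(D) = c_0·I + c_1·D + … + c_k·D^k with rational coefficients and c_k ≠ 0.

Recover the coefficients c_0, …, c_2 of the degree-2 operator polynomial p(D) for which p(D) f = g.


c_0 = 2, c_1 = -2, c_2 = 2

D^0 f = -(7/3)x^4 + 7x^3 + (5/4)x - 3
D^1 f = -(28/3)x^3 + 21x^2 + 5/4
D^2 f = -28x^2 + 42x
matching coefficients of g against c_0 f + c_1 Df + … from the top degree down determines the c_i
solution: c_0 = 2, c_1 = -2, c_2 = 2


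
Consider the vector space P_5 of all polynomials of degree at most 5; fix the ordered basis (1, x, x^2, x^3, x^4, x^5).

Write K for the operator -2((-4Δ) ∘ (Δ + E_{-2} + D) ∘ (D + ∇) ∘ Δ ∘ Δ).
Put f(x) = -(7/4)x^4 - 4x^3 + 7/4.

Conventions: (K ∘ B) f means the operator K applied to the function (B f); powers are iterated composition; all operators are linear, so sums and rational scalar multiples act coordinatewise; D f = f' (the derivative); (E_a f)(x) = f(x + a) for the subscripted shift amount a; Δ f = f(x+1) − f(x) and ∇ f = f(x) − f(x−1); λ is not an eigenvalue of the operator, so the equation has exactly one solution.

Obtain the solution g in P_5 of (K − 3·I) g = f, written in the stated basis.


the result is g(x) = (7/12)x^4 + (4/3)x^3 + 889/12

write g with unknown coordinates in the stated basis and equate coefficients in (K − 3·I) g = f
solving from the highest basis element down gives g = (7/12)x^4 + (4/3)x^3 + 889/12
check: K g = 224
so K g − 3·g = -(7/4)x^4 - 4x^3 + 7/4 = f ✓


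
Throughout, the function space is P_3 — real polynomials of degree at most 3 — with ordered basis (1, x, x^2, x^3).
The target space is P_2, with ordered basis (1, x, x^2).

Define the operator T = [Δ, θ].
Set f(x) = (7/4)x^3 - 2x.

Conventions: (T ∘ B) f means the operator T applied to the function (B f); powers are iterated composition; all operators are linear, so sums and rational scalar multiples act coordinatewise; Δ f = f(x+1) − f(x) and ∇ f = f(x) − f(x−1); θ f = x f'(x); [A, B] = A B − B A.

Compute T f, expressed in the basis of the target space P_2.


g(x) = (21/4)x^2 + (21/2)x + 13/4

θ f = (21/4)x^3 - 2x
Δ θ f = (63/4)x^2 + (63/4)x + 13/4
Δ f = (21/4)x^2 + (21/4)x - 1/4
θ Δ f = (21/2)x^2 + (21/4)x
[Δ, θ] f = (21/4)x^2 + (21/2)x + 13/4


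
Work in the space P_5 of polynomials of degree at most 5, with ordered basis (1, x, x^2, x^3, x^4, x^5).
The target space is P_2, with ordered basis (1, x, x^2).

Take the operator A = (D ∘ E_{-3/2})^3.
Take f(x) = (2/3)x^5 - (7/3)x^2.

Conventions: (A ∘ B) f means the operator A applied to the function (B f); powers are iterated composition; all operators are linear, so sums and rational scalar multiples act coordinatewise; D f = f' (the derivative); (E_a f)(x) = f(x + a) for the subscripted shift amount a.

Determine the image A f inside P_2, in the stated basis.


g(x) = 40x^2 - 360x + 810

E_{-3/2} f = (2/3)x^5 - 5x^4 + 15x^3 - (149/6)x^2 + (191/8)x - 165/16
D E_{-3/2} f = (10/3)x^4 - 20x^3 + 45x^2 - (149/3)x + 191/8
E_{-3/2} (D ∘ E_{-3/2}) f = (10/3)x^4 - 40x^3 + 180x^2 - (1094/3)x + 284
D E_{-3/2} (D ∘ E_{-3/2}) f = (40/3)x^3 - 120x^2 + 360x - 1094/3
E_{-3/2} (D ∘ E_{-3/2}) (D ∘ E_{-3/2}) f = (40/3)x^3 - 180x^2 + 810x - 3659/3
D E_{-3/2} (D ∘ E_{-3/2}) (D ∘ E_{-3/2}) f = 40x^2 - 360x + 810


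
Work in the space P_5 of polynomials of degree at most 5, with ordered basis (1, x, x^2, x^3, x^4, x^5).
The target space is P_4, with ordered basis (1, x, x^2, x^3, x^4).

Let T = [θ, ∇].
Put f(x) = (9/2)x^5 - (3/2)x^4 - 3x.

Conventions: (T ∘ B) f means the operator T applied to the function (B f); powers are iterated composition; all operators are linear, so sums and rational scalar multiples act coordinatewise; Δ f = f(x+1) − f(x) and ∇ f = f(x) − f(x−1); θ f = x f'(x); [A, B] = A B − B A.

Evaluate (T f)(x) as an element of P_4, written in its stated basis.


g(x) = -(45/2)x^4 + 96x^3 - 153x^2 + 108x - 51/2

∇ f = (45/2)x^4 - 51x^3 + 54x^2 - (57/2)x + 3
θ ∇ f = 90x^4 - 153x^3 + 108x^2 - (57/2)x
θ f = (45/2)x^5 - 6x^4 - 3x
∇ θ f = (225/2)x^4 - 249x^3 + 261x^2 - (273/2)x + 51/2
[θ, ∇] f = -(45/2)x^4 + 96x^3 - 153x^2 + 108x - 51/2
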